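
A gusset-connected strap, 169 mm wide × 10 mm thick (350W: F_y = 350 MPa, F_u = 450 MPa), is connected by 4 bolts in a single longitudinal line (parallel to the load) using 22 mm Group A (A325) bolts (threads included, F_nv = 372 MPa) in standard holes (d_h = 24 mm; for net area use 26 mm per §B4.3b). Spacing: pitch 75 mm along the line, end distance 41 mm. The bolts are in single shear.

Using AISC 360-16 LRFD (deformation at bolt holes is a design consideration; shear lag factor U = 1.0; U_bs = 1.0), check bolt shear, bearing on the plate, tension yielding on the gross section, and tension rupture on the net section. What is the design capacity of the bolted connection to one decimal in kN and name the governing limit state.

Bolt shear: A_b = π(22)²/4 = 380.13 mm². φR_n = 0.75 × 372 × 380.13 × 4 × 1 = 424.2 kN.
Bearing (10 mm plate, F_u = 450 MPa): end bolts L_c = 41 − 24/2 = 29, R_n = min(1.2×29×10×450, 2.4×22×10×450) = 156.6 kN/bolt; interior L_c = 75 − 24 = 51, R_n = 237.6 kN/bolt. φR_n = 0.75 × (1×156.6 + 3×237.6) = 652.1 kN.
Tension yield (gross): A_g = 169×10 = 1690 mm². φR_n = 0.90 × 350 × 1690 = 532.4 kN.
Tension rupture (net): A_n = (169 − 1×26)×10 = 1430 mm² (U = 1.0, A_e = A_n). φR_n = 0.75 × 450 × 1430 = 482.6 kN.
Governing: min(424.2, 652.1, 532.4, 482.6) = 424.2 kN → bolt shear.

424.2 kN (bolt shear governs)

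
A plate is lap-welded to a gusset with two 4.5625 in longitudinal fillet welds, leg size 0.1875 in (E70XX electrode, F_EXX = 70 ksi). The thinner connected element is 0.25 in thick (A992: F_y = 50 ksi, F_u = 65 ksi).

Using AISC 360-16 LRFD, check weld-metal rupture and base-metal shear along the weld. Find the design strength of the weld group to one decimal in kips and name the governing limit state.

38.1 kips (weld metal governs)

Weld metal: throat = 0.707×0.1875 = 0.13256 in, L = 2×4.5625 = 9.125 in. φR_n = 0.75 × 0.6 × 70 × 0.13256 × 9.125 = 38.1 kips.
Base metal shear (0.25 in plate): yield φR_n = 1.0×0.6×50×0.25×9.125 = 68.4 kips; rupture φR_n = 0.75×0.6×65×0.25×9.125 = 66.7 kips; take 66.7 kips (rupture).
Governing: min(38.1, 66.7) = 38.1 kips → weld metal.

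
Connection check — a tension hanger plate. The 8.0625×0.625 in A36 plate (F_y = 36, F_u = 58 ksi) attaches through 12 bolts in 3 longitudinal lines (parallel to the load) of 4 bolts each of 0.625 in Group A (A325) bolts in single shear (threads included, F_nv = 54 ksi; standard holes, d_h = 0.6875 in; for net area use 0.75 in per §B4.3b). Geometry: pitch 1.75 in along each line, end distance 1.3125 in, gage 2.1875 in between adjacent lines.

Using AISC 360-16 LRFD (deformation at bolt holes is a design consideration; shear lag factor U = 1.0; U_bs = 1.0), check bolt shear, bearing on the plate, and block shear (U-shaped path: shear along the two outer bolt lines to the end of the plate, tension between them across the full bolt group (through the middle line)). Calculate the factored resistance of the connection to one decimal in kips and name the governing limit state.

149.1 kips (bolt shear governs)

Bolt shear: A_b = π(0.625)²/4 = 0.3068 in². φR_n = 0.75 × 54 × 0.3068 × 12 × 1 = 149.1 kips.
Bearing (0.625 in plate, F_u = 58 ksi): end bolts L_c = 1.3125 − 0.6875/2 = 0.96875, R_n = min(1.2×0.96875×0.625×58, 2.4×0.625×0.625×58) = 42.141 kips/bolt; interior L_c = 1.75 − 0.6875 = 1.0625, R_n = 46.219 kips/bolt. φR_n = 0.75 × (3×42.141 + 9×46.219) = 406.8 kips.
Block shear: shear path 2×[1.3125+3×1.75] = 2×6.5625 in, A_gv = 8.2031, A_nv = 2×(6.5625 − 3.5×0.75)×0.625 = 4.9219 in²; tension across gage: (4.375 − 2×0.75)×0.625 = 1.7969 in². R_n = min(0.6×58×4.9219, 0.6×36×8.2031) + 1.0×58×1.7969 = min(171.28, 177.19) + 104.22 = 275.5 kips. φR_n = 0.75 × 275.5 = 206.6 kips.
Governing: min(149.1, 406.8, 206.6) = 149.1 kips → bolt shear.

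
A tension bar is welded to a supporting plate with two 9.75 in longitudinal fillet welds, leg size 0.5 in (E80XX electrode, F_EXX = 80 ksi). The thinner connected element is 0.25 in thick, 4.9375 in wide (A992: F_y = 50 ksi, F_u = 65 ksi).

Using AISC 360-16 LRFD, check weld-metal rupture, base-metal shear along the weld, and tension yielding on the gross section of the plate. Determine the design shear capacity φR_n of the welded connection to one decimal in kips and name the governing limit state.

Weld metal: throat = 0.707×0.5 = 0.3535 in, L = 2×9.75 = 19.5 in. φR_n = 0.75 × 0.6 × 80 × 0.3535 × 19.5 = 248.2 kips.
Base metal shear (0.25 in plate): yield φR_n = 1.0×0.6×50×0.25×19.5 = 146.3 kips; rupture φR_n = 0.75×0.6×65×0.25×19.5 = 142.6 kips; take 142.6 kips (rupture).
Tension yield (gross): A_g = 4.9375×0.25 = 1.2344 in². φR_n = 0.90 × 50 × 1.2344 = 55.5 kips.
Governing: min(248.2, 142.6, 55.5) = 55.5 kips → gross-section yield.

55.5 kips (gross-section yield governs)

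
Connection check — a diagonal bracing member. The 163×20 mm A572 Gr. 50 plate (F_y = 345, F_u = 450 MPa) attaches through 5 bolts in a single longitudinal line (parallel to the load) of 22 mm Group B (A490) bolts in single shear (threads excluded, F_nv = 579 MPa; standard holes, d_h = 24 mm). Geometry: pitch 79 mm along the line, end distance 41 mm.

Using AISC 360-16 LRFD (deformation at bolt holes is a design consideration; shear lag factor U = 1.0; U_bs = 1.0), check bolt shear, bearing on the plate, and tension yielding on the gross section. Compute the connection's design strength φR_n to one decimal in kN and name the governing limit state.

825.4 kN (bolt shear governs)

Bolt shear: A_b = π(22)²/4 = 380.13 mm². φR_n = 0.75 × 579 × 380.13 × 5 × 1 = 825.4 kN.
Bearing (20 mm plate, F_u = 450 MPa): end bolts L_c = 41 − 24/2 = 29, R_n = min(1.2×29×20×450, 2.4×22×20×450) = 313.2 kN/bolt; interior L_c = 79 − 24 = 55, R_n = 475.2 kN/bolt. φR_n = 0.75 × (1×313.2 + 4×475.2) = 1660.5 kN.
Tension yield (gross): A_g = 163×20 = 3260 mm². φR_n = 0.90 × 345 × 3260 = 1012.2 kN.
Governing: min(825.4, 1660.5, 1012.2) = 825.4 kN → bolt shear.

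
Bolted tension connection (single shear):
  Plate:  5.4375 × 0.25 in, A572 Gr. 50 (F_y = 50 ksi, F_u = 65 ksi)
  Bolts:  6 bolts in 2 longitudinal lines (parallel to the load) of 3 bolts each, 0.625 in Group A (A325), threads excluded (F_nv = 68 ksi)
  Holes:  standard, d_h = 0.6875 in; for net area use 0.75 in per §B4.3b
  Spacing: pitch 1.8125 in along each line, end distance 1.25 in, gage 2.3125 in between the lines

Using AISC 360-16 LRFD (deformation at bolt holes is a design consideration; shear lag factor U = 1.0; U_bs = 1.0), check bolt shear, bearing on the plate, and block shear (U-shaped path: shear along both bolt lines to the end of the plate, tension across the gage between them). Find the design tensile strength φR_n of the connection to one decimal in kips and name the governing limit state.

62.9 kips (block shear governs)

Bolt shear: A_b = π(0.625)²/4 = 0.3068 in². φR_n = 0.75 × 68 × 0.3068 × 6 × 1 = 93.9 kips.
Bearing (0.25 in plate, F_u = 65 ksi): end bolts L_c = 1.25 − 0.6875/2 = 0.90625, R_n = min(1.2×0.90625×0.25×65, 2.4×0.625×0.25×65) = 17.672 kips/bolt; interior L_c = 1.8125 − 0.6875 = 1.125, R_n = 21.938 kips/bolt. φR_n = 0.75 × (2×17.672 + 4×21.938) = 92.3 kips.
Block shear: shear path 2×[1.25+2×1.8125] = 2×4.875 in, A_gv = 2.4375, A_nv = 2×(4.875 − 2.5×0.75)×0.25 = 1.5 in²; tension across gage: (2.3125 − 1×0.75)×0.25 = 0.39063 in². R_n = min(0.6×65×1.5, 0.6×50×2.4375) + 1.0×65×0.39063 = min(58.5, 73.125) + 25.391 = 83.891 kips. φR_n = 0.75 × 83.891 = 62.9 kips.
Governing: min(93.9, 92.3, 62.9) = 62.9 kips → block shear.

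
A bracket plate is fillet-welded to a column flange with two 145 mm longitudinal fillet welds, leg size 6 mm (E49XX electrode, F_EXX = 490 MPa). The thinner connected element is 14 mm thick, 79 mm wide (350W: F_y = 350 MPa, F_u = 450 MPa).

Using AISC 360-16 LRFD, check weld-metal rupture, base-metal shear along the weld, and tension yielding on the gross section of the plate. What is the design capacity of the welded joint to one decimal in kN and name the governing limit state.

Weld metal: throat = 0.707×6 = 4.242 mm, L = 2×145 = 290 mm. φR_n = 0.75 × 0.6 × 490 × 4.242 × 290 = 271.3 kN.
Base metal shear (14 mm plate): yield φR_n = 1.0×0.6×350×14×290 = 852.6 kN; rupture φR_n = 0.75×0.6×450×14×290 = 822.2 kN; take 822.2 kN (rupture).
Tension yield (gross): A_g = 79×14 = 1106 mm². φR_n = 0.90 × 350 × 1106 = 348.4 kN.
Governing: min(271.3, 822.2, 348.4) = 271.3 kN → weld metal.

271.3 kN (weld metal governs)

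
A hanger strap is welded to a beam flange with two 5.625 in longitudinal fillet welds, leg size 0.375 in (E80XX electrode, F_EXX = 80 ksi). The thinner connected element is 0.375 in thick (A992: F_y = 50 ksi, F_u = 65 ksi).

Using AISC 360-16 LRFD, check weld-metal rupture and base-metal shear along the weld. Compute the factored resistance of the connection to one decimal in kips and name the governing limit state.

107.4 kips (weld metal governs)

Weld metal: throat = 0.707×0.375 = 0.26513 in, L = 2×5.625 = 11.25 in. φR_n = 0.75 × 0.6 × 80 × 0.26513 × 11.25 = 107.4 kips.
Base metal shear (0.375 in plate): yield φR_n = 1.0×0.6×50×0.375×11.25 = 126.6 kips; rupture φR_n = 0.75×0.6×65×0.375×11.25 = 123.4 kips; take 123.4 kips (rupture).
Governing: min(107.4, 123.4) = 107.4 kips → weld metal.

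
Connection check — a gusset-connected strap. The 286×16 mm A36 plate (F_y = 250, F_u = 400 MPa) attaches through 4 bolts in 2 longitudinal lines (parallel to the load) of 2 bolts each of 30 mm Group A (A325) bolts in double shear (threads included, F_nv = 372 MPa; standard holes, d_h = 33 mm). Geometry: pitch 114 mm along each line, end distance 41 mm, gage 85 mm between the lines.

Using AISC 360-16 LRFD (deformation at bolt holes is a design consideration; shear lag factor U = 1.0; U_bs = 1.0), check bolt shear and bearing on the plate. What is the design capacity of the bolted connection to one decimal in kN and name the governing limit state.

Bolt shear: A_b = π(30)²/4 = 706.86 mm². φR_n = 0.75 × 372 × 706.86 × 4 × 2 = 1577.7 kN.
Bearing (16 mm plate, F_u = 400 MPa): end bolts L_c = 41 − 33/2 = 24.5, R_n = min(1.2×24.5×16×400, 2.4×30×16×400) = 188.16 kN/bolt; interior L_c = 114 − 33 = 81, R_n = 460.8 kN/bolt. φR_n = 0.75 × (2×188.16 + 2×460.8) = 973.4 kN.
Governing: min(1577.7, 973.4) = 973.4 kN → bearing.

973.4 kN (bearing governs)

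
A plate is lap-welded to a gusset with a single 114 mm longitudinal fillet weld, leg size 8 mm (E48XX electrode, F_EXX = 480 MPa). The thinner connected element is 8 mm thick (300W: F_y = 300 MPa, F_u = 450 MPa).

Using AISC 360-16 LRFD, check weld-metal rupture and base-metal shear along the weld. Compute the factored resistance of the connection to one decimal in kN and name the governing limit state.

Weld metal: throat = 0.707×8 = 5.656 mm, L = 114 mm. φR_n = 0.75 × 0.6 × 480 × 5.656 × 114 = 139.3 kN.
Base metal shear (8 mm plate): yield φR_n = 1.0×0.6×300×8×114 = 164.2 kN; rupture φR_n = 0.75×0.6×450×8×114 = 184.7 kN; take 164.2 kN (yield).
Governing: min(139.3, 164.2) = 139.3 kN → weld metal.

139.3 kN (weld metal governs)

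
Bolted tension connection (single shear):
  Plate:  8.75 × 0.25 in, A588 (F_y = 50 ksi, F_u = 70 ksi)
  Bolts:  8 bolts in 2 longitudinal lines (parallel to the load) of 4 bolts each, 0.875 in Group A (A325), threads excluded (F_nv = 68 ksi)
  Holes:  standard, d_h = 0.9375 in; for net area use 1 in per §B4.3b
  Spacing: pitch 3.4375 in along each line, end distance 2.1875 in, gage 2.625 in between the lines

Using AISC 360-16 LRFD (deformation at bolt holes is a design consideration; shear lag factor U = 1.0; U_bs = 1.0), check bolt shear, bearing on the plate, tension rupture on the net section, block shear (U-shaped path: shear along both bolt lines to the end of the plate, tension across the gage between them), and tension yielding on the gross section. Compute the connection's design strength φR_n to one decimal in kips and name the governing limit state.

Bolt shear: A_b = π(0.875)²/4 = 0.60132 in². φR_n = 0.75 × 68 × 0.60132 × 8 × 1 = 245.3 kips.
Bearing (0.25 in plate, F_u = 70 ksi): end bolts L_c = 2.1875 − 0.9375/2 = 1.71875, R_n = min(1.2×1.71875×0.25×70, 2.4×0.875×0.25×70) = 36.094 kips/bolt; interior L_c = 3.4375 − 0.9375 = 2.5, R_n = 36.75 kips/bolt. φR_n = 0.75 × (2×36.094 + 6×36.75) = 219.5 kips.
Tension rupture (net): A_n = (8.75 − 2×1)×0.25 = 1.6875 in² (U = 1.0, A_e = A_n). φR_n = 0.75 × 70 × 1.6875 = 88.6 kips.
Block shear: shear path 2×[2.1875+3×3.4375] = 2×12.5 in, A_gv = 6.25, A_nv = 2×(12.5 − 3.5×1)×0.25 = 4.5 in²; tension across gage: (2.625 − 1×1)×0.25 = 0.40625 in². R_n = min(0.6×70×4.5, 0.6×50×6.25) + 1.0×70×0.40625 = min(189, 187.5) + 28.438 = 215.94 kips. φR_n = 0.75 × 215.94 = 162.0 kips.
Tension yield (gross): A_g = 8.75×0.25 = 2.1875 in². φR_n = 0.90 × 50 × 2.1875 = 98.4 kips.
Governing: min(245.3, 219.5, 88.6, 162.0, 98.4) = 88.6 kips → net-section rupture.

88.6 kips (net-section rupture governs)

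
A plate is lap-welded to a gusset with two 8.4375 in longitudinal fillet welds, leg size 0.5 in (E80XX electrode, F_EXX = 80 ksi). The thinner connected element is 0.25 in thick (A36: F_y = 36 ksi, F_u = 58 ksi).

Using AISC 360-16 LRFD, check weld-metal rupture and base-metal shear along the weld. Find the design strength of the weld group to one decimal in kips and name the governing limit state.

Weld metal: throat = 0.707×0.5 = 0.3535 in, L = 2×8.4375 = 16.875 in. φR_n = 0.75 × 0.6 × 80 × 0.3535 × 16.875 = 214.8 kips.
Base metal shear (0.25 in plate): yield φR_n = 1.0×0.6×36×0.25×16.875 = 91.1 kips; rupture φR_n = 0.75×0.6×58×0.25×16.875 = 110.1 kips; take 91.1 kips (yield).
Governing: min(214.8, 91.1) = 91.1 kips → base-metal shear.

91.1 kips (base-metal shear governs)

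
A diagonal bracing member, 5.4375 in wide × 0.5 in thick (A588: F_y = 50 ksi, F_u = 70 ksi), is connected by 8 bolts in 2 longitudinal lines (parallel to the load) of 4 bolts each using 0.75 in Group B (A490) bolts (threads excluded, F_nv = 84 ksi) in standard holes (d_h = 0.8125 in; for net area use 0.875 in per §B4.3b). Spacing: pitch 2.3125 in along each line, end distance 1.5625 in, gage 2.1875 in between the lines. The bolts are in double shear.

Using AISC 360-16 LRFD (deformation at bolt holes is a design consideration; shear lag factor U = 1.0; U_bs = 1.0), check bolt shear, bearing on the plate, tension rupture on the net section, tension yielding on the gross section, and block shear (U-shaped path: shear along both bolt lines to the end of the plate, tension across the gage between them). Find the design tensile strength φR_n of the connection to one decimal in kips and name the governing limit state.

96.8 kips (net-section rupture governs)

Bolt shear: A_b = π(0.75)²/4 = 0.44179 in². φR_n = 0.75 × 84 × 0.44179 × 8 × 2 = 445.3 kips.
Bearing (0.5 in plate, F_u = 70 ksi): end bolts L_c = 1.5625 − 0.8125/2 = 1.15625, R_n = min(1.2×1.15625×0.5×70, 2.4×0.75×0.5×70) = 48.563 kips/bolt; interior L_c = 2.3125 − 0.8125 = 1.5, R_n = 63 kips/bolt. φR_n = 0.75 × (2×48.563 + 6×63) = 356.3 kips.
Tension rupture (net): A_n = (5.4375 − 2×0.875)×0.5 = 1.8438 in² (U = 1.0, A_e = A_n). φR_n = 0.75 × 70 × 1.8438 = 96.8 kips.
Tension yield (gross): A_g = 5.4375×0.5 = 2.7188 in². φR_n = 0.90 × 50 × 2.7188 = 122.3 kips.
Block shear: shear path 2×[1.5625+3×2.3125] = 2×8.5 in, A_gv = 8.5, A_nv = 2×(8.5 − 3.5×0.875)×0.5 = 5.4375 in²; tension across gage: (2.1875 − 1×0.875)×0.5 = 0.65625 in². R_n = min(0.6×70×5.4375, 0.6×50×8.5) + 1.0×70×0.65625 = min(228.38, 255) + 45.938 = 274.32 kips. φR_n = 0.75 × 274.32 = 205.7 kips.
Governing: min(445.3, 356.3, 96.8, 122.3, 205.7) = 96.8 kips → net-section rupture.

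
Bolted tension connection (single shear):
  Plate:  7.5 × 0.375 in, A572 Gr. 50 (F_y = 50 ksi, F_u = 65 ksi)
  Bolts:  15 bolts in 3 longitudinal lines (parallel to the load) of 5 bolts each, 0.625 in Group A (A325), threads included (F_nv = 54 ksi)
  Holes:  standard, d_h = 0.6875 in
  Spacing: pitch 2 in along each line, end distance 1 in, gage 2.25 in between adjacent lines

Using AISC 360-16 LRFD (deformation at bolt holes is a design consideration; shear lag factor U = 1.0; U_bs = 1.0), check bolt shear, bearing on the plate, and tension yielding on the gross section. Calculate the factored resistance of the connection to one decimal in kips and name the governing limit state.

126.6 kips (gross-section yield governs)

Bolt shear: A_b = π(0.625)²/4 = 0.3068 in². φR_n = 0.75 × 54 × 0.3068 × 15 × 1 = 186.4 kips.
Bearing (0.375 in plate, F_u = 65 ksi): end bolts L_c = 1 − 0.6875/2 = 0.65625, R_n = min(1.2×0.65625×0.375×65, 2.4×0.625×0.375×65) = 19.195 kips/bolt; interior L_c = 2 − 0.6875 = 1.3125, R_n = 36.563 kips/bolt. φR_n = 0.75 × (3×19.195 + 12×36.563) = 372.3 kips.
Tension yield (gross): A_g = 7.5×0.375 = 2.8125 in². φR_n = 0.90 × 50 × 2.8125 = 126.6 kips.
Governing: min(186.4, 372.3, 126.6) = 126.6 kips → gross-section yield.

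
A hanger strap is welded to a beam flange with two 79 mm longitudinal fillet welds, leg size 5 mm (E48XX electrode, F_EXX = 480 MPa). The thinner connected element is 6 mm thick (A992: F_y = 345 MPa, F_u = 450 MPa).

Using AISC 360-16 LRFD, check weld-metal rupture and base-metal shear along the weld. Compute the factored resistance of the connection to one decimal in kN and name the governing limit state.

Weld metal: throat = 0.707×5 = 3.535 mm, L = 2×79 = 158 mm. φR_n = 0.75 × 0.6 × 480 × 3.535 × 158 = 120.6 kN.
Base metal shear (6 mm plate): yield φR_n = 1.0×0.6×345×6×158 = 196.2 kN; rupture φR_n = 0.75×0.6×450×6×158 = 192.0 kN; take 192.0 kN (rupture).
Governing: min(120.6, 192.0) = 120.6 kN → weld metal.

120.6 kN (weld metal governs)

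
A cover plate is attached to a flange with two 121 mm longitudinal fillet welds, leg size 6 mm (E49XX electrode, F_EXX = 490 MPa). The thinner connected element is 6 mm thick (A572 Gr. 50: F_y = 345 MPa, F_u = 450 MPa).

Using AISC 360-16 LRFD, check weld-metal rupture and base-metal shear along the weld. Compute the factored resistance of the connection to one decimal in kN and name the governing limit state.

226.4 kN (weld metal governs)

Weld metal: throat = 0.707×6 = 4.242 mm, L = 2×121 = 242 mm. φR_n = 0.75 × 0.6 × 490 × 4.242 × 242 = 226.4 kN.
Base metal shear (6 mm plate): yield φR_n = 1.0×0.6×345×6×242 = 300.6 kN; rupture φR_n = 0.75×0.6×450×6×242 = 294.0 kN; take 294.0 kN (rupture).
Governing: min(226.4, 294.0) = 226.4 kN → weld metal.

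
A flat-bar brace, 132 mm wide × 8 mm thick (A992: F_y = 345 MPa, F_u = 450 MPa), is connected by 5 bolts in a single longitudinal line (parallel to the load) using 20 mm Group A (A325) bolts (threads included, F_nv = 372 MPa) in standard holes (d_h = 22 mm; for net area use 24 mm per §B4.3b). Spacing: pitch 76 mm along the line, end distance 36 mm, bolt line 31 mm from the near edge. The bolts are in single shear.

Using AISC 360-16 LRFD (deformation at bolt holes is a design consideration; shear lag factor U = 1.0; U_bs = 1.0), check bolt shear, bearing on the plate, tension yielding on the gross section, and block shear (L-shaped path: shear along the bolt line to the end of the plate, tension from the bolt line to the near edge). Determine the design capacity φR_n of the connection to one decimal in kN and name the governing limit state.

327.9 kN (gross-section yield governs)

Bolt shear: A_b = π(20)²/4 = 314.16 mm². φR_n = 0.75 × 372 × 314.16 × 5 × 1 = 438.3 kN.
Bearing (8 mm plate, F_u = 450 MPa): end bolts L_c = 36 − 22/2 = 25, R_n = min(1.2×25×8×450, 2.4×20×8×450) = 108 kN/bolt; interior L_c = 76 − 22 = 54, R_n = 172.8 kN/bolt. φR_n = 0.75 × (1×108 + 4×172.8) = 599.4 kN.
Tension yield (gross): A_g = 132×8 = 1056 mm². φR_n = 0.90 × 345 × 1056 = 327.9 kN.
Block shear: shear path 1×[36+4×76] = 1×340 mm, A_gv = 2720, A_nv = 1×(340 − 4.5×24)×8 = 1856 mm²; tension to near edge: (31 − 0.5×24)×8 = 152 mm². R_n = min(0.6×450×1856, 0.6×345×2720) + 1.0×450×152 = min(501.12, 563.04) + 68.4 = 569.52 kN. φR_n = 0.75 × 569.52 = 427.1 kN.
Governing: min(438.3, 599.4, 327.9, 427.1) = 327.9 kN → gross-section yield.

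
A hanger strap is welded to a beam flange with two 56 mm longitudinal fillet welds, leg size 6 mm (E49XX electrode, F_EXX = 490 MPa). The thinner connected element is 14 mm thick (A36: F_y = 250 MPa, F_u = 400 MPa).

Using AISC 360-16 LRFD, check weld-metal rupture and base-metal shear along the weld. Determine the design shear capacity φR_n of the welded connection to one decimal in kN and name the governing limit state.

104.8 kN (weld metal governs)

Weld metal: throat = 0.707×6 = 4.242 mm, L = 2×56 = 112 mm. φR_n = 0.75 × 0.6 × 490 × 4.242 × 112 = 104.8 kN.
Base metal shear (14 mm plate): yield φR_n = 1.0×0.6×250×14×112 = 235.2 kN; rupture φR_n = 0.75×0.6×400×14×112 = 282.2 kN; take 235.2 kN (yield).
Governing: min(104.8, 235.2) = 104.8 kN → weld metal.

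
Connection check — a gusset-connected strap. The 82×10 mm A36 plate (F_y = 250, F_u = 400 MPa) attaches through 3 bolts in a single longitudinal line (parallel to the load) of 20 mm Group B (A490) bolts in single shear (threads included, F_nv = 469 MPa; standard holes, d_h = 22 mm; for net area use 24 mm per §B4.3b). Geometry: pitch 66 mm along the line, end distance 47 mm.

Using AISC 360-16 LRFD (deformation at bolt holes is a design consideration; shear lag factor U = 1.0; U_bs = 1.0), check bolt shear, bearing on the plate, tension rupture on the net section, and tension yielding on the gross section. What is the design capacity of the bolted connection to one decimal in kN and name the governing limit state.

174.0 kN (net-section rupture governs)

Bolt shear: A_b = π(20)²/4 = 314.16 mm². φR_n = 0.75 × 469 × 314.16 × 3 × 1 = 331.5 kN.
Bearing (10 mm plate, F_u = 400 MPa): end bolts L_c = 47 − 22/2 = 36, R_n = min(1.2×36×10×400, 2.4×20×10×400) = 172.8 kN/bolt; interior L_c = 66 − 22 = 44, R_n = 192 kN/bolt. φR_n = 0.75 × (1×172.8 + 2×192) = 417.6 kN.
Tension rupture (net): A_n = (82 − 1×24)×10 = 580 mm² (U = 1.0, A_e = A_n). φR_n = 0.75 × 400 × 580 = 174.0 kN.
Tension yield (gross): A_g = 82×10 = 820 mm². φR_n = 0.90 × 250 × 820 = 184.5 kN.
Governing: min(331.5, 417.6, 174.0, 184.5) = 174.0 kN → net-section rupture.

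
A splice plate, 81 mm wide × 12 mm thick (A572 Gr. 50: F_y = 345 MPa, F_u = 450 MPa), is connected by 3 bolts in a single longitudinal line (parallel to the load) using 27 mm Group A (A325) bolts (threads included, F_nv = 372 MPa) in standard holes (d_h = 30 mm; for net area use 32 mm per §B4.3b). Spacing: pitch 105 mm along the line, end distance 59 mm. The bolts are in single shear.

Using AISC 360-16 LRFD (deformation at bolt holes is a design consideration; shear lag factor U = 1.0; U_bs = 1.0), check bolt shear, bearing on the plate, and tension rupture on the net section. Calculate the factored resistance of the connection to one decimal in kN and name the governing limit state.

Bolt shear: A_b = π(27)²/4 = 572.56 mm². φR_n = 0.75 × 372 × 572.56 × 3 × 1 = 479.2 kN.
Bearing (12 mm plate, F_u = 450 MPa): end bolts L_c = 59 − 30/2 = 44, R_n = min(1.2×44×12×450, 2.4×27×12×450) = 285.12 kN/bolt; interior L_c = 105 − 30 = 75, R_n = 349.92 kN/bolt. φR_n = 0.75 × (1×285.12 + 2×349.92) = 738.7 kN.
Tension rupture (net): A_n = (81 − 1×32)×12 = 588 mm² (U = 1.0, A_e = A_n). φR_n = 0.75 × 450 × 588 = 198.5 kN.
Governing: min(479.2, 738.7, 198.5) = 198.5 kN → net-section rupture.

198.5 kN (net-section rupture governs)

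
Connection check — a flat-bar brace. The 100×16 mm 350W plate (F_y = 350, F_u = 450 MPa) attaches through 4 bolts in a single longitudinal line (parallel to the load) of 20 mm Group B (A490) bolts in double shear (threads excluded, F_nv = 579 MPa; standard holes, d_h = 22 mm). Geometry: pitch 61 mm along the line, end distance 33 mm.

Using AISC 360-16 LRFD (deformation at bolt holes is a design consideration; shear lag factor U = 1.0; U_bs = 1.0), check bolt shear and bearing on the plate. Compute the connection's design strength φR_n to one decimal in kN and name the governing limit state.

Bolt shear: A_b = π(20)²/4 = 314.16 mm². φR_n = 0.75 × 579 × 314.16 × 4 × 2 = 1091.4 kN.
Bearing (16 mm plate, F_u = 450 MPa): end bolts L_c = 33 − 22/2 = 22, R_n = min(1.2×22×16×450, 2.4×20×16×450) = 190.08 kN/bolt; interior L_c = 61 − 22 = 39, R_n = 336.96 kN/bolt. φR_n = 0.75 × (1×190.08 + 3×336.96) = 900.7 kN.
Governing: min(1091.4, 900.7) = 900.7 kN → bearing.

900.7 kN (bearing governs)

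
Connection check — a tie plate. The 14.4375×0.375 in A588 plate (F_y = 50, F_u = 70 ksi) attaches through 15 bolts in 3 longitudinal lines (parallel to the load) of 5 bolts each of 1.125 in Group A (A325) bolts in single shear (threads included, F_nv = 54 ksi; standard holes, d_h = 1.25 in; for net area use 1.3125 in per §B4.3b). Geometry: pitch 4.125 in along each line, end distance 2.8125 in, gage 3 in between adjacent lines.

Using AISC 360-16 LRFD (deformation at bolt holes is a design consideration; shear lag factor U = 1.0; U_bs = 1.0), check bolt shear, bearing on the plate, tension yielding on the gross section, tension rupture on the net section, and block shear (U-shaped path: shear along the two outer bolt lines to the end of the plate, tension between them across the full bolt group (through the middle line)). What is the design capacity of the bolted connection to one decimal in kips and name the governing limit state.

206.7 kips (net-section rupture governs)

Bolt shear: A_b = π(1.125)²/4 = 0.99402 in². φR_n = 0.75 × 54 × 0.99402 × 15 × 1 = 603.9 kips.
Bearing (0.375 in plate, F_u = 70 ksi): end bolts L_c = 2.8125 − 1.25/2 = 2.1875, R_n = min(1.2×2.1875×0.375×70, 2.4×1.125×0.375×70) = 68.906 kips/bolt; interior L_c = 4.125 − 1.25 = 2.875, R_n = 70.875 kips/bolt. φR_n = 0.75 × (3×68.906 + 12×70.875) = 792.9 kips.
Tension yield (gross): A_g = 14.4375×0.375 = 5.4141 in². φR_n = 0.90 × 50 × 5.4141 = 243.6 kips.
Tension rupture (net): A_n = (14.4375 − 3×1.3125)×0.375 = 3.9375 in² (U = 1.0, A_e = A_n). φR_n = 0.75 × 70 × 3.9375 = 206.7 kips.
Block shear: shear path 2×[2.8125+4×4.125] = 2×19.3125 in, A_gv = 14.484, A_nv = 2×(19.3125 − 4.5×1.3125)×0.375 = 10.055 in²; tension across gage: (6 − 2×1.3125)×0.375 = 1.2656 in². R_n = min(0.6×70×10.055, 0.6×50×14.484) + 1.0×70×1.2656 = min(422.31, 434.52) + 88.592 = 510.9 kips. φR_n = 0.75 × 510.9 = 383.2 kips.
Governing: min(603.9, 792.9, 243.6, 206.7, 383.2) = 206.7 kips → net-section rupture.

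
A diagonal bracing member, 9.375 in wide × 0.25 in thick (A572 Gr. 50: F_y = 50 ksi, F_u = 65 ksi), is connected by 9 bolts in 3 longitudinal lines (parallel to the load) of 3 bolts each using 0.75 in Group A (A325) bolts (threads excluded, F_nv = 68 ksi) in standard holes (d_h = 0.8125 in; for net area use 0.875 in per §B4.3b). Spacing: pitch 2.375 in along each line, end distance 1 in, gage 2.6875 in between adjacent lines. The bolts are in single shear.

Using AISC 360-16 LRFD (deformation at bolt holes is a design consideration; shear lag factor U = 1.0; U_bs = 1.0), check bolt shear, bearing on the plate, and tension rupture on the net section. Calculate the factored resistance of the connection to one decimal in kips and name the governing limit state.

82.3 kips (net-section rupture governs)

Bolt shear: A_b = π(0.75)²/4 = 0.44179 in². φR_n = 0.75 × 68 × 0.44179 × 9 × 1 = 202.8 kips.
Bearing (0.25 in plate, F_u = 65 ksi): end bolts L_c = 1 − 0.8125/2 = 0.59375, R_n = min(1.2×0.59375×0.25×65, 2.4×0.75×0.25×65) = 11.578 kips/bolt; interior L_c = 2.375 − 0.8125 = 1.5625, R_n = 29.25 kips/bolt. φR_n = 0.75 × (3×11.578 + 6×29.25) = 157.7 kips.
Tension rupture (net): A_n = (9.375 − 3×0.875)×0.25 = 1.6875 in² (U = 1.0, A_e = A_n). φR_n = 0.75 × 65 × 1.6875 = 82.3 kips.
Governing: min(202.8, 157.7, 82.3) = 82.3 kips → net-section rupture.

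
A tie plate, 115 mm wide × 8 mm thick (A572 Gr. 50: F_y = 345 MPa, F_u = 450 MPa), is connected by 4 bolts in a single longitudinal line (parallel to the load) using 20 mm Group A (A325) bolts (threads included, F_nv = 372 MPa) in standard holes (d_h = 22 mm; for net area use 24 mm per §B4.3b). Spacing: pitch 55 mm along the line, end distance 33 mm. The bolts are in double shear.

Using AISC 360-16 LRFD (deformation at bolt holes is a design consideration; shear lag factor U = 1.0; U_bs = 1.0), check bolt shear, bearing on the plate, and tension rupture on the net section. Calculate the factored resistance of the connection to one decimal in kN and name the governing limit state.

245.7 kN (net-section rupture governs)

Bolt shear: A_b = π(20)²/4 = 314.16 mm². φR_n = 0.75 × 372 × 314.16 × 4 × 2 = 701.2 kN.
Bearing (8 mm plate, F_u = 450 MPa): end bolts L_c = 33 − 22/2 = 22, R_n = min(1.2×22×8×450, 2.4×20×8×450) = 95.04 kN/bolt; interior L_c = 55 − 22 = 33, R_n = 142.56 kN/bolt. φR_n = 0.75 × (1×95.04 + 3×142.56) = 392.0 kN.
Tension rupture (net): A_n = (115 − 1×24)×8 = 728 mm² (U = 1.0, A_e = A_n). φR_n = 0.75 × 450 × 728 = 245.7 kN.
Governing: min(701.2, 392.0, 245.7) = 245.7 kN → net-section rupture.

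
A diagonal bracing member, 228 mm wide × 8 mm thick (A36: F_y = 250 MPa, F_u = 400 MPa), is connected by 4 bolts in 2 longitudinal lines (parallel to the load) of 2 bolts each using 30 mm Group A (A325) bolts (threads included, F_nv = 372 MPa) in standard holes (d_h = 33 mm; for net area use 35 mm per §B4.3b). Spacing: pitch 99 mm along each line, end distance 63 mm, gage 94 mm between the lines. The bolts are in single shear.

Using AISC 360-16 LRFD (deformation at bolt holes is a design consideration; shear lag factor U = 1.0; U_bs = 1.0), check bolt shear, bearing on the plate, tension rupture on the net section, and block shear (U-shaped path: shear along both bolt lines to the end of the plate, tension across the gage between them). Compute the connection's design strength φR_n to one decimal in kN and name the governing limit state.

379.2 kN (net-section rupture governs)

Bolt shear: A_b = π(30)²/4 = 706.86 mm². φR_n = 0.75 × 372 × 706.86 × 4 × 1 = 788.9 kN.
Bearing (8 mm plate, F_u = 400 MPa): end bolts L_c = 63 − 33/2 = 46.5, R_n = min(1.2×46.5×8×400, 2.4×30×8×400) = 178.56 kN/bolt; interior L_c = 99 − 33 = 66, R_n = 230.4 kN/bolt. φR_n = 0.75 × (2×178.56 + 2×230.4) = 613.4 kN.
Tension rupture (net): A_n = (228 − 2×35)×8 = 1264 mm² (U = 1.0, A_e = A_n). φR_n = 0.75 × 400 × 1264 = 379.2 kN.
Block shear: shear path 2×[63+1×99] = 2×162 mm, A_gv = 2592, A_nv = 2×(162 − 1.5×35)×8 = 1752 mm²; tension across gage: (94 − 1×35)×8 = 472 mm². R_n = min(0.6×400×1752, 0.6×250×2592) + 1.0×400×472 = min(420.48, 388.8) + 188.8 = 577.6 kN. φR_n = 0.75 × 577.6 = 433.2 kN.
Governing: min(788.9, 613.4, 379.2, 433.2) = 379.2 kN → net-section rupture.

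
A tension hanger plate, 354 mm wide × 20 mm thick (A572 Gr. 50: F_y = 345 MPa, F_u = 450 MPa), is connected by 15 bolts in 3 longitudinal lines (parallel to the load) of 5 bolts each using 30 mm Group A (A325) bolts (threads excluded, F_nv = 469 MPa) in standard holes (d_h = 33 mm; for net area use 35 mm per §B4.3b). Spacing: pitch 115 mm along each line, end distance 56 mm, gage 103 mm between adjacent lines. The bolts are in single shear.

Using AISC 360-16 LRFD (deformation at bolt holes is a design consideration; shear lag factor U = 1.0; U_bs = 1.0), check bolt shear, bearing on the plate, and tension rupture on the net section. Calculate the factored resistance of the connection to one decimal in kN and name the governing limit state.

1680.8 kN (net-section rupture governs)

Bolt shear: A_b = π(30)²/4 = 706.86 mm². φR_n = 0.75 × 469 × 706.86 × 15 × 1 = 3729.6 kN.
Bearing (20 mm plate, F_u = 450 MPa): end bolts L_c = 56 − 33/2 = 39.5, R_n = min(1.2×39.5×20×450, 2.4×30×20×450) = 426.6 kN/bolt; interior L_c = 115 − 33 = 82, R_n = 648 kN/bolt. φR_n = 0.75 × (3×426.6 + 12×648) = 6791.9 kN.
Tension rupture (net): A_n = (354 − 3×35)×20 = 4980 mm² (U = 1.0, A_e = A_n). φR_n = 0.75 × 450 × 4980 = 1680.8 kN.
Governing: min(3729.6, 6791.9, 1680.8) = 1680.8 kN → net-section rupture.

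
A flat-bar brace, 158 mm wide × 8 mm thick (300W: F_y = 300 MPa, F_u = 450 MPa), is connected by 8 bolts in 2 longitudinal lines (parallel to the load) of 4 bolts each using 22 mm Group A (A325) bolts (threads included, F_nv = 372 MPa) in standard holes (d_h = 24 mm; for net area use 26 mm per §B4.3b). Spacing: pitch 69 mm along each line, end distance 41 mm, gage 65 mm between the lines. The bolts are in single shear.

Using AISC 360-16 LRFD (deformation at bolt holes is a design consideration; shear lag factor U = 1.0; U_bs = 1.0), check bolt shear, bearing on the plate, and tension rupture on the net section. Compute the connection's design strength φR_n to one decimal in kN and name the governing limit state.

286.2 kN (net-section rupture governs)

Bolt shear: A_b = π(22)²/4 = 380.13 mm². φR_n = 0.75 × 372 × 380.13 × 8 × 1 = 848.5 kN.
Bearing (8 mm plate, F_u = 450 MPa): end bolts L_c = 41 − 24/2 = 29, R_n = min(1.2×29×8×450, 2.4×22×8×450) = 125.28 kN/bolt; interior L_c = 69 − 24 = 45, R_n = 190.08 kN/bolt. φR_n = 0.75 × (2×125.28 + 6×190.08) = 1043.3 kN.
Tension rupture (net): A_n = (158 − 2×26)×8 = 848 mm² (U = 1.0, A_e = A_n). φR_n = 0.75 × 450 × 848 = 286.2 kN.
Governing: min(848.5, 1043.3, 286.2) = 286.2 kN → net-section rupture.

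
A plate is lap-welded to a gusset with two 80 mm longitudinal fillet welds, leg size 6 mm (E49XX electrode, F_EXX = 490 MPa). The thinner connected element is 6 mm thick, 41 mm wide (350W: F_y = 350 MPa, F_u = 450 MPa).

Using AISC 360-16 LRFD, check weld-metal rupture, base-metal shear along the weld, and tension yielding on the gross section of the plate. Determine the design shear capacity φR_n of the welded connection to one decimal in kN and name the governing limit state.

Weld metal: throat = 0.707×6 = 4.242 mm, L = 2×80 = 160 mm. φR_n = 0.75 × 0.6 × 490 × 4.242 × 160 = 149.7 kN.
Base metal shear (6 mm plate): yield φR_n = 1.0×0.6×350×6×160 = 201.6 kN; rupture φR_n = 0.75×0.6×450×6×160 = 194.4 kN; take 194.4 kN (rupture).
Tension yield (gross): A_g = 41×6 = 246 mm². φR_n = 0.90 × 350 × 246 = 77.5 kN.
Governing: min(149.7, 194.4, 77.5) = 77.5 kN → gross-section yield.

77.5 kN (gross-section yield governs)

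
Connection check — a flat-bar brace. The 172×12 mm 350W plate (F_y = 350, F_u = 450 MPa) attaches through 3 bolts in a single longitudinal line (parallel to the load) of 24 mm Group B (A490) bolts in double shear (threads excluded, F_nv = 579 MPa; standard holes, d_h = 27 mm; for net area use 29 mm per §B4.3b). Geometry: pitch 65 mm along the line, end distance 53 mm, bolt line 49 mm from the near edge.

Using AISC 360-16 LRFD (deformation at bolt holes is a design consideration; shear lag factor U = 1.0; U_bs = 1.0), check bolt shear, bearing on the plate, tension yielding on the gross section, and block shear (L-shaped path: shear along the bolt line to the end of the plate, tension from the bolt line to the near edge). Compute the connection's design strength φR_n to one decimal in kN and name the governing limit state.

408.2 kN (block shear governs)

Bolt shear: A_b = π(24)²/4 = 452.39 mm². φR_n = 0.75 × 579 × 452.39 × 3 × 2 = 1178.7 kN.
Bearing (12 mm plate, F_u = 450 MPa): end bolts L_c = 53 − 27/2 = 39.5, R_n = min(1.2×39.5×12×450, 2.4×24×12×450) = 255.96 kN/bolt; interior L_c = 65 − 27 = 38, R_n = 246.24 kN/bolt. φR_n = 0.75 × (1×255.96 + 2×246.24) = 561.3 kN.
Tension yield (gross): A_g = 172×12 = 2064 mm². φR_n = 0.90 × 350 × 2064 = 650.2 kN.
Block shear: shear path 1×[53+2×65] = 1×183 mm, A_gv = 2196, A_nv = 1×(183 − 2.5×29)×12 = 1326 mm²; tension to near edge: (49 − 0.5×29)×12 = 414 mm². R_n = min(0.6×450×1326, 0.6×350×2196) + 1.0×450×414 = min(358.02, 461.16) + 186.3 = 544.32 kN. φR_n = 0.75 × 544.32 = 408.2 kN.
Governing: min(1178.7, 561.3, 650.2, 408.2) = 408.2 kN → block shear.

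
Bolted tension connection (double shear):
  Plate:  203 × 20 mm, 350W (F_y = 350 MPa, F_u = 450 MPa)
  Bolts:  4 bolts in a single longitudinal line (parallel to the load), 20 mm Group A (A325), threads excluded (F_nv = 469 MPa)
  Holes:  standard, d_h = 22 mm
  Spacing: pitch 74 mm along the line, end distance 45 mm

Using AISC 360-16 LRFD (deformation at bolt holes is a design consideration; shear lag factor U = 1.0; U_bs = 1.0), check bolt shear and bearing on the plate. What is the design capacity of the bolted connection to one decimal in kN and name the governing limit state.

Bolt shear: A_b = π(20)²/4 = 314.16 mm². φR_n = 0.75 × 469 × 314.16 × 4 × 2 = 884.0 kN.
Bearing (20 mm plate, F_u = 450 MPa): end bolts L_c = 45 − 22/2 = 34, R_n = min(1.2×34×20×450, 2.4×20×20×450) = 367.2 kN/bolt; interior L_c = 74 − 22 = 52, R_n = 432 kN/bolt. φR_n = 0.75 × (1×367.2 + 3×432) = 1247.4 kN.
Governing: min(884.0, 1247.4) = 884.0 kN → bolt shear.

884.0 kN (bolt shear governs)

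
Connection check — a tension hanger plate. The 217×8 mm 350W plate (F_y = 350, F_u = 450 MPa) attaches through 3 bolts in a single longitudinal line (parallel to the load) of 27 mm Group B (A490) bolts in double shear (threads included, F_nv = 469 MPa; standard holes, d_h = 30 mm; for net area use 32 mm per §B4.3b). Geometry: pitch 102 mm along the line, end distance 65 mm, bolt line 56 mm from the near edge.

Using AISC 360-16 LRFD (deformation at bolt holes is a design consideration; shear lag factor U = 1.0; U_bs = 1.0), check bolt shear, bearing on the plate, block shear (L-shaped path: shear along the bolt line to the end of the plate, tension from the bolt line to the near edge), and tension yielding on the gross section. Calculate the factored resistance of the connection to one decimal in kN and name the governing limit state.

414.2 kN (block shear governs)

Bolt shear: A_b = π(27)²/4 = 572.56 mm². φR_n = 0.75 × 469 × 572.56 × 3 × 2 = 1208.4 kN.
Bearing (8 mm plate, F_u = 450 MPa): end bolts L_c = 65 − 30/2 = 50, R_n = min(1.2×50×8×450, 2.4×27×8×450) = 216 kN/bolt; interior L_c = 102 − 30 = 72, R_n = 233.28 kN/bolt. φR_n = 0.75 × (1×216 + 2×233.28) = 511.9 kN.
Block shear: shear path 1×[65+2×102] = 1×269 mm, A_gv = 2152, A_nv = 1×(269 − 2.5×32)×8 = 1512 mm²; tension to near edge: (56 − 0.5×32)×8 = 320 mm². R_n = min(0.6×450×1512, 0.6×350×2152) + 1.0×450×320 = min(408.24, 451.92) + 144 = 552.24 kN. φR_n = 0.75 × 552.24 = 414.2 kN.
Tension yield (gross): A_g = 217×8 = 1736 mm². φR_n = 0.90 × 350 × 1736 = 546.8 kN.
Governing: min(1208.4, 511.9, 414.2, 546.8) = 414.2 kN → block shear.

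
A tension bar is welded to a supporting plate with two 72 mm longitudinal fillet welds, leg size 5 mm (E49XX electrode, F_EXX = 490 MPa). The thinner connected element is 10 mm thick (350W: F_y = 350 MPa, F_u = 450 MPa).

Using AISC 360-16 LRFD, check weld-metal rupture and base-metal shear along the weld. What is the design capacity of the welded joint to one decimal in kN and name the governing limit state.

112.2 kN (weld metal governs)

Weld metal: throat = 0.707×5 = 3.535 mm, L = 2×72 = 144 mm. φR_n = 0.75 × 0.6 × 490 × 3.535 × 144 = 112.2 kN.
Base metal shear (10 mm plate): yield φR_n = 1.0×0.6×350×10×144 = 302.4 kN; rupture φR_n = 0.75×0.6×450×10×144 = 291.6 kN; take 291.6 kN (rupture).
Governing: min(112.2, 291.6) = 112.2 kN → weld metal.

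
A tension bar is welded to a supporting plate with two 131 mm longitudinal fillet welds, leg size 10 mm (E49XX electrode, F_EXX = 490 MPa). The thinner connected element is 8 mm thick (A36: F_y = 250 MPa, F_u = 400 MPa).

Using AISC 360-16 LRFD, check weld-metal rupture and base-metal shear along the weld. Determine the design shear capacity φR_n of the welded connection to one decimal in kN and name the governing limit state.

314.4 kN (base-metal shear governs)

Weld metal: throat = 0.707×10 = 7.07 mm, L = 2×131 = 262 mm. φR_n = 0.75 × 0.6 × 490 × 7.07 × 262 = 408.4 kN.
Base metal shear (8 mm plate): yield φR_n = 1.0×0.6×250×8×262 = 314.4 kN; rupture φR_n = 0.75×0.6×400×8×262 = 377.3 kN; take 314.4 kN (yield).
Governing: min(408.4, 314.4) = 314.4 kN → base-metal shear.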